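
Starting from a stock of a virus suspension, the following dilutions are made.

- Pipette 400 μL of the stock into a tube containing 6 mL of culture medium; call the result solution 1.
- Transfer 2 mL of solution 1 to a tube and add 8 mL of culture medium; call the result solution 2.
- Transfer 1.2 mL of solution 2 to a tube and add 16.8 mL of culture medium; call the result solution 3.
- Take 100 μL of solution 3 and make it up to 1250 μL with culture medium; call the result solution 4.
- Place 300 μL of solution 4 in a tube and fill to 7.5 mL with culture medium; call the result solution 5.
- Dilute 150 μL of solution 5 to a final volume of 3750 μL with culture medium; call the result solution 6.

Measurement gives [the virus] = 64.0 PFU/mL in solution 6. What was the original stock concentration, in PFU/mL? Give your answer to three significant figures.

Step 1: 400 μL + 6 mL = 6400 μL total → factor 6400/400 = 16
Step 2: 2 mL + 8 mL = 10 mL total → factor 10/2 = 5
Step 3: 1.2 mL + 16.8 mL = 18 mL total → factor 18/1.2 = 15
Step 4: 100 μL brought to 1250 μL → factor 1250/100 = 12.5
Step 5: 300 μL brought to 7.5 mL → factor 7500/300 = 25
Step 6: 150 μL brought to 3750 μL → factor 3750/150 = 25
Overall dilution factor = 16 × 5 × 15 × 12.5 × 25 × 25 = 9.375 × 10^6
Stock = 64.0 PFU/mL × 9.375 × 10^6 = 6.00 × 10^8 PFU/mL

6.00 × 10^8 PFU/mL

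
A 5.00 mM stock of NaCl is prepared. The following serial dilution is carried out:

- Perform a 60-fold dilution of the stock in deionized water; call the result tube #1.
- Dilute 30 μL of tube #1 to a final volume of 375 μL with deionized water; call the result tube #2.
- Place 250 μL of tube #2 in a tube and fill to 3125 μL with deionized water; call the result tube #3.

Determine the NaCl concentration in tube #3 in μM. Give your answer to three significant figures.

0.533 μM

Step 1: 60-fold → factor 60
Step 2: 30 μL brought to 375 μL → factor 375/30 = 12.5
Step 3: 250 μL brought to 3125 μL → factor 3125/250 = 12.5
Overall dilution factor = 60 × 12.5 × 12.5 = 9375
Final = 5.00 mM / 9375 = 0.0005333 mM = 0.533 μM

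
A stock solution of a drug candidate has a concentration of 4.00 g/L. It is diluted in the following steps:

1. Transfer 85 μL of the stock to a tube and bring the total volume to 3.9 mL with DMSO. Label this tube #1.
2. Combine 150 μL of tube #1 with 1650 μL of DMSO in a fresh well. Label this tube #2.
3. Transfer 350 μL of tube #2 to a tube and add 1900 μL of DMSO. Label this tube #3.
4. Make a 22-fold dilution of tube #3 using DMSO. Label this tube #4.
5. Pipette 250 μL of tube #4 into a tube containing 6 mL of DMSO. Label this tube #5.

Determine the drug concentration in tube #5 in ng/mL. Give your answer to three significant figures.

Step 1: 85 μL brought to 3.9 mL → factor 3900/85 = 45.882
Step 2: 150 μL + 1650 μL = 1800 μL total → factor 1800/150 = 12
Step 3: 350 μL + 1900 μL = 2250 μL total → factor 2250/350 = 6.4286
Step 4: 22-fold → factor 22
Step 5: 250 μL + 6 mL = 6250 μL total → factor 6250/250 = 25
Overall dilution factor = 45.882 × 12 × 6.4286 × 22 × 25 = 1.9467 × 10^6
Final = 4.00 g/L / 1.9467 × 10^6 = 2.055 × 10^-6 g/L = 2.05 ng/mL

2.05 ng/mL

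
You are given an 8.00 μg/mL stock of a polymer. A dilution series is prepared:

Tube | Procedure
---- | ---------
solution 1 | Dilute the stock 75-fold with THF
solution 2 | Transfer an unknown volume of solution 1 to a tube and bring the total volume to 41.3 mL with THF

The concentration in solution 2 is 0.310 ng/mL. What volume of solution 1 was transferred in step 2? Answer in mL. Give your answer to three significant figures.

0.120 mL

Step 1: 75-fold → factor 75
Step 2: v brought to 41.3 mL → factor = 41.3 mL/v
Product of known-step factors = 75
Overall factor = 8.00 μg/mL / (0.310 ng/mL) = 25806
Step-2 factor = 25806 / 75 = 344.09
v = 41.3 mL / 344.09 = 0.120 mL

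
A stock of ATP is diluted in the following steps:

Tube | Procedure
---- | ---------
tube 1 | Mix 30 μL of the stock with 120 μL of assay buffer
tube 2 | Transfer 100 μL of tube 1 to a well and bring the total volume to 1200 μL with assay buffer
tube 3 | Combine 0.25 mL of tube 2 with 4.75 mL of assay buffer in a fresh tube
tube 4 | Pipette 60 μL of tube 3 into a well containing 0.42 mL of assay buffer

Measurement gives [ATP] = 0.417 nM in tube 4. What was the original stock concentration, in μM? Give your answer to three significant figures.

Step 1: 30 μL + 120 μL = 150 μL total → factor 150/30 = 5
Step 2: 100 μL brought to 1200 μL → factor 1200/100 = 12
Step 3: 0.25 mL + 4.75 mL = 5 mL total → factor 5/0.25 = 20
Step 4: 60 μL + 0.42 mL = 480 μL total → factor 480/60 = 8
Overall dilution factor = 5 × 12 × 20 × 8 = 9600
Stock = 0.417 nM × 9600 = 4003 nM = 4.00 μM

4.00 μM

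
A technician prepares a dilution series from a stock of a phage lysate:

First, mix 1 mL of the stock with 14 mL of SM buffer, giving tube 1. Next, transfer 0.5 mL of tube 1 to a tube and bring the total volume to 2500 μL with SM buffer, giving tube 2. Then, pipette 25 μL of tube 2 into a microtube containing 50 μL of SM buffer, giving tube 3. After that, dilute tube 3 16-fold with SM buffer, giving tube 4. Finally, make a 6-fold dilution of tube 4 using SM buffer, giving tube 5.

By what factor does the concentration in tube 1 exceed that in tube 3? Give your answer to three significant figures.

15.0

Step 1: 1 mL + 14 mL = 15 mL total → factor 15/1 = 15
Step 2: 0.5 mL brought to 2500 μL → factor 2.5/0.5 = 5
Step 3: 25 μL + 50 μL = 75 μL total → factor 75/25 = 3
Dilution factor to tube 1 = 15; to tube 3 = 225
[tube 1]/[tube 3] = (factor to tube 3)/(factor to tube 1) = 225/15 = 15.0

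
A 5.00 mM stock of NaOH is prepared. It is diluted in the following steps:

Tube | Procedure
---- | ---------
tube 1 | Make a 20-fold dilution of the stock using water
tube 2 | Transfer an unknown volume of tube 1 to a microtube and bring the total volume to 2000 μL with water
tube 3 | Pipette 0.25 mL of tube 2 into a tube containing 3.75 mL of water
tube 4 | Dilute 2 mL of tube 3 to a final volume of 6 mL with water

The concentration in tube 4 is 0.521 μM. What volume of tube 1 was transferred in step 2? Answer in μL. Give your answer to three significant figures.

Step 1: 20-fold → factor 20
Step 2: v brought to 2000 μL → factor = 2000 μL/v
Step 3: 0.25 mL + 3.75 mL = 4 mL total → factor 4/0.25 = 16
Step 4: 2 mL brought to 6 mL → factor 6/2 = 3
Product of known-step factors = 960
Overall factor = 5.00 mM / (0.521 μM) = 9596.9
Step-2 factor = 9596.9 / 960 = 9.9968
v = 2000 μL / 9.9968 = 200 μL

200 μL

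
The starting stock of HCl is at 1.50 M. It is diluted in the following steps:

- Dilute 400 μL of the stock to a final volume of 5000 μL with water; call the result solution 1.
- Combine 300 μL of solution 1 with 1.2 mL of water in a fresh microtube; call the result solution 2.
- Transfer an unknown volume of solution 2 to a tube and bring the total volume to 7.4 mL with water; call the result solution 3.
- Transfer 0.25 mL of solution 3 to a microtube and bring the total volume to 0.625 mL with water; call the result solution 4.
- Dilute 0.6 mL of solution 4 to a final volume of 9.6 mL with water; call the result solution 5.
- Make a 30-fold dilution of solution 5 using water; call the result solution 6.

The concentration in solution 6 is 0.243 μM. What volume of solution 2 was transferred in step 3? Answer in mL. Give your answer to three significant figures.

Step 1: 400 μL brought to 5000 μL → factor 5000/400 = 12.5
Step 2: 300 μL + 1.2 mL = 1500 μL total → factor 1500/300 = 5
Step 3: v brought to 7.4 mL → factor = 7.4 mL/v
Step 4: 0.25 mL brought to 0.625 mL → factor 0.625/0.25 = 2.5
Step 5: 0.6 mL brought to 9.6 mL → factor 9.6/0.6 = 16
Step 6: 30-fold → factor 30
Product of known-step factors = 75000
Overall factor = 1.50 M / (0.243 μM) = 6.1728 × 10^6
Step-3 factor = 6.1728 × 10^6 / 75000 = 82.305
v = 7.4 mL / 82.305 = 0.0899 mL

0.0899 mL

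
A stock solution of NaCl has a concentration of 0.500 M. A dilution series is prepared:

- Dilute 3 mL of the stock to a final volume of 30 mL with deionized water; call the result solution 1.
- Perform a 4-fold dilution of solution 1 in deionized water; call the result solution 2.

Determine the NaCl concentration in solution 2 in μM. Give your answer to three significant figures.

1.25 × 10^4 μM

Step 1: 3 mL brought to 30 mL → factor 30/3 = 10
Step 2: 4-fold → factor 4
Overall dilution factor = 10 × 4 = 40
Final = 0.500 M / 40 = 0.01250 M = 1.25 × 10^4 μM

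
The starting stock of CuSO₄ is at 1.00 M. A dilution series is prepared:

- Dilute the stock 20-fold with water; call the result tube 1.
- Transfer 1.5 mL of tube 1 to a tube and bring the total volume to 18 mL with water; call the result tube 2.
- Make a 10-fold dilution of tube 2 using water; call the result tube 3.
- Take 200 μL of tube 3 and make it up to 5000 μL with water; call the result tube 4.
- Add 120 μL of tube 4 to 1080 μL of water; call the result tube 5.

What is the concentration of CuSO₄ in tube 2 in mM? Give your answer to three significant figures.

Step 1: 20-fold → factor 20
Step 2: 1.5 mL brought to 18 mL → factor 18/1.5 = 12
Dilution factor through tube 2 = 20 × 12 = 240
[tube 2] = 1.00 M / 240 = 0.004167 M = 4.17 mM

4.17 mM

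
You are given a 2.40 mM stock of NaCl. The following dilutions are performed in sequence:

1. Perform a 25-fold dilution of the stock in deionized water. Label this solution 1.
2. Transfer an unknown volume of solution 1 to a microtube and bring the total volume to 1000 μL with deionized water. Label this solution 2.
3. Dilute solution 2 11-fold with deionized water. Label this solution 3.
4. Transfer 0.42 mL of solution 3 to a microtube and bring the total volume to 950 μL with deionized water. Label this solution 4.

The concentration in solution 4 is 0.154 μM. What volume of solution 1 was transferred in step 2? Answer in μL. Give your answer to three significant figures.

39.9 μL

Step 1: 25-fold → factor 25
Step 2: v brought to 1000 μL → factor = 1000 μL/v
Step 3: 11-fold → factor 11
Step 4: 0.42 mL brought to 950 μL → factor 0.95/0.42 = 2.2619
Product of known-step factors = 622.02
Overall factor = 2.40 mM / (0.154 μM) = 15584
Step-2 factor = 15584 / 622.02 = 25.054
v = 1000 μL / 25.054 = 39.9 μL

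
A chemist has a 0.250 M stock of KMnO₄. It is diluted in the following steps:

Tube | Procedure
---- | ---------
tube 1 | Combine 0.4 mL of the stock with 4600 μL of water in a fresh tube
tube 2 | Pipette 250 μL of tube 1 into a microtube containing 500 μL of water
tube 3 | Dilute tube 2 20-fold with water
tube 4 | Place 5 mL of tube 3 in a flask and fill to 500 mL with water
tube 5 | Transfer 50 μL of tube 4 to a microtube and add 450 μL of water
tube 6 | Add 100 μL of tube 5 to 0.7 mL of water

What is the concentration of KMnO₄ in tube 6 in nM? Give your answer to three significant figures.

Step 1: 0.4 mL + 4600 μL = 5 mL total → factor 5/0.4 = 12.5
Step 2: 250 μL + 500 μL = 750 μL total → factor 750/250 = 3
Step 3: 20-fold → factor 20
Step 4: 5 mL brought to 500 mL → factor 500/5 = 100
Step 5: 50 μL + 450 μL = 500 μL total → factor 500/50 = 10
Step 6: 100 μL + 0.7 mL = 800 μL total → factor 800/100 = 8
Overall dilution factor = 12.5 × 3 × 20 × 100 × 10 × 8 = 6 × 10^6
Final = 0.250 M / 6 × 10^6 = 4.167 × 10^-8 M = 41.7 nM

41.7 nM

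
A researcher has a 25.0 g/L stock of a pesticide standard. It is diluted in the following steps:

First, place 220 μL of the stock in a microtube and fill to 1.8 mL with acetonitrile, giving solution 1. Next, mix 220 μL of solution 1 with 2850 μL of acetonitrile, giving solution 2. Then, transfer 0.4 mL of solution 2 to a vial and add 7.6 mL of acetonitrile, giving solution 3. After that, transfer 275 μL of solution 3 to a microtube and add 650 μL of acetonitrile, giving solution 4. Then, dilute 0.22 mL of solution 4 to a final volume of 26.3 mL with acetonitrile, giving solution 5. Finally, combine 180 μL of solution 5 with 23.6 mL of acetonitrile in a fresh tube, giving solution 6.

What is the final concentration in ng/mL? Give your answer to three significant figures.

Step 1: 220 μL brought to 1.8 mL → factor 1800/220 = 8.1818
Step 2: 220 μL + 2850 μL = 3070 μL total → factor 3070/220 = 13.955
Step 3: 0.4 mL + 7.6 mL = 8 mL total → factor 8/0.4 = 20
Step 4: 275 μL + 650 μL = 925 μL total → factor 925/275 = 3.3636
Step 5: 0.22 mL brought to 26.3 mL → factor 26.3/0.22 = 119.55
Step 6: 180 μL + 23.6 mL = 23780 μL total → factor 23780/180 = 132.11
Overall dilution factor = 8.1818 × 13.955 × 20 × 3.3636 × 119.55 × 132.11 = 1.213 × 10^8
Final = 25.0 g/L / 1.213 × 10^8 = 2.061 × 10^-7 g/L = 0.206 ng/mL

0.206 ng/mL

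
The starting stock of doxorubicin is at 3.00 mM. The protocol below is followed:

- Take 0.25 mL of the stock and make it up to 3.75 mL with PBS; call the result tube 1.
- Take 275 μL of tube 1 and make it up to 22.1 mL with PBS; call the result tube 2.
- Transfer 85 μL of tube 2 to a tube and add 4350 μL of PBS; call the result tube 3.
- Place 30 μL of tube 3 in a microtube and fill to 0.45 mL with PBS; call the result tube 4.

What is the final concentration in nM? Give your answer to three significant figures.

Step 1: 0.25 mL brought to 3.75 mL → factor 3.75/0.25 = 15
Step 2: 275 μL brought to 22.1 mL → factor 22100/275 = 80.364
Step 3: 85 μL + 4350 μL = 4435 μL total → factor 4435/85 = 52.176
Step 4: 30 μL brought to 0.45 mL → factor 450/30 = 15
Overall dilution factor = 15 × 80.364 × 52.176 × 15 = 9.4345 × 10^5
Final = 3.00 mM / 9.4345 × 10^5 = 3.180 × 10^-6 mM = 3.18 nM

3.18 nM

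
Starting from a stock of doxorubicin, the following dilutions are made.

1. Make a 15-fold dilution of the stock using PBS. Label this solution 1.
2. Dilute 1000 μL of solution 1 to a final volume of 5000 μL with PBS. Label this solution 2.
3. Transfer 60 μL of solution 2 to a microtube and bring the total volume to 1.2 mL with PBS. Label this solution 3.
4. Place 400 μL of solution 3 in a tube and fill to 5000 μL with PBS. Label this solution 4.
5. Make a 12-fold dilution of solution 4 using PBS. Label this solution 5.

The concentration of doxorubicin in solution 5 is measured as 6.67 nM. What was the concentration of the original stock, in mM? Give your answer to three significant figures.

1.50 mM

Step 1: 15-fold → factor 15
Step 2: 1000 μL brought to 5000 μL → factor 5000/1000 = 5
Step 3: 60 μL brought to 1.2 mL → factor 1200/60 = 20
Step 4: 400 μL brought to 5000 μL → factor 5000/400 = 12.5
Step 5: 12-fold → factor 12
Overall dilution factor = 15 × 5 × 20 × 12.5 × 12 = 2.25 × 10^5
Stock = 6.67 nM × 2.25 × 10^5 = 1.501 × 10^6 nM = 1.50 mM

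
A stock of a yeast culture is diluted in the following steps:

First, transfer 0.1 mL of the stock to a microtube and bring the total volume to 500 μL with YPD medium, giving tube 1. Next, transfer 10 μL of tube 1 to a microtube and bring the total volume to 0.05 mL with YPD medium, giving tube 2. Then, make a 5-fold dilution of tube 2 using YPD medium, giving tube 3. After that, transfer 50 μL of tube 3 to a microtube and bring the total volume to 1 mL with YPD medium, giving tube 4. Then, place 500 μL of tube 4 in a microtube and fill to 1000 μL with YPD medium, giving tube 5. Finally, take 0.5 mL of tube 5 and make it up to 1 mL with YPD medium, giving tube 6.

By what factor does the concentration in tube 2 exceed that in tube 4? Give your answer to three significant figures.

Step 1: 0.1 mL brought to 500 μL → factor 0.5/0.1 = 5
Step 2: 10 μL brought to 0.05 mL → factor 50/10 = 5
Step 3: 5-fold → factor 5
Step 4: 50 μL brought to 1 mL → factor 1000/50 = 20
Dilution factor to tube 2 = 25; to tube 4 = 2500
[tube 2]/[tube 4] = (factor to tube 4)/(factor to tube 2) = 2500/25 = 100

100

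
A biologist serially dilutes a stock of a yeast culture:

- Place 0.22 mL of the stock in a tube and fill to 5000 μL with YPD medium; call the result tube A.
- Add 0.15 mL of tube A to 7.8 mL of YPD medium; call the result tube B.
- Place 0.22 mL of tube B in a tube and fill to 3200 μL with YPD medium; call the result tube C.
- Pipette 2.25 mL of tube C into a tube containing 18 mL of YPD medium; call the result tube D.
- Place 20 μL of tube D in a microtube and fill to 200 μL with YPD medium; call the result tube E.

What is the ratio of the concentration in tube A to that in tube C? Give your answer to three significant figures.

771

Step 1: 0.22 mL brought to 5000 μL → factor 5/0.22 = 22.727
Step 2: 0.15 mL + 7.8 mL = 7.95 mL total → factor 7.95/0.15 = 53
Step 3: 0.22 mL brought to 3200 μL → factor 3.2/0.22 = 14.545
Dilution factor to tube A = 22.727; to tube C = 17521
[tube A]/[tube C] = (factor to tube C)/(factor to tube A) = 17521/22.727 = 771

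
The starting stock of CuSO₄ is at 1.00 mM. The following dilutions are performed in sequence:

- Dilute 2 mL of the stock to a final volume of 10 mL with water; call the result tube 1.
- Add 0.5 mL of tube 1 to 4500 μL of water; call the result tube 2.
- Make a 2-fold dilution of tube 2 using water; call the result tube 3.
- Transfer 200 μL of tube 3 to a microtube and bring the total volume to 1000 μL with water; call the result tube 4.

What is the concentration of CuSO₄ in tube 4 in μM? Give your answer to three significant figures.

Step 1: 2 mL brought to 10 mL → factor 10/2 = 5
Step 2: 0.5 mL + 4500 μL = 5 mL total → factor 5/0.5 = 10
Step 3: 2-fold → factor 2
Step 4: 200 μL brought to 1000 μL → factor 1000/200 = 5
Overall dilution factor = 5 × 10 × 2 × 5 = 500
Final = 1.00 mM / 500 = 0.002000 mM = 2.00 μM

2.00 μM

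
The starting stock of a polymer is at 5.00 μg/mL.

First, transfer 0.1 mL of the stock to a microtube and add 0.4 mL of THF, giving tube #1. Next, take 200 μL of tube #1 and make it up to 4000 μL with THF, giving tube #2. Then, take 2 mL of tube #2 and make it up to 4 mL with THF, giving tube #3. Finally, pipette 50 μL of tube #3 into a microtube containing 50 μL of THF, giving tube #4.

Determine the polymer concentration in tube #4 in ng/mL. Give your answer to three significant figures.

Step 1: 0.1 mL + 0.4 mL = 0.5 mL total → factor 0.5/0.1 = 5
Step 2: 200 μL brought to 4000 μL → factor 4000/200 = 20
Step 3: 2 mL brought to 4 mL → factor 4/2 = 2
Step 4: 50 μL + 50 μL = 100 μL total → factor 100/50 = 2
Overall dilution factor = 5 × 20 × 2 × 2 = 400
Final = 5.00 μg/mL / 400 = 0.01250 μg/mL = 12.5 ng/mL

12.5 ng/mL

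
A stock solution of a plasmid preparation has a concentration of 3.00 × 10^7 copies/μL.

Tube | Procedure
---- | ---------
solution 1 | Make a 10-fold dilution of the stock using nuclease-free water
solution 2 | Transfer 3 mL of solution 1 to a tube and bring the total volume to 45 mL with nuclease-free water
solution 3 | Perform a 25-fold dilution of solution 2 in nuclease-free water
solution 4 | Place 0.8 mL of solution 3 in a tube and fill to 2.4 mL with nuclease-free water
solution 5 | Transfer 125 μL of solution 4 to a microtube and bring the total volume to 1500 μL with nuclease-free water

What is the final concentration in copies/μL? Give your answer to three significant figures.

222 copies/μL

Step 1: 10-fold → factor 10
Step 2: 3 mL brought to 45 mL → factor 45/3 = 15
Step 3: 25-fold → factor 25
Step 4: 0.8 mL brought to 2.4 mL → factor 2.4/0.8 = 3
Step 5: 125 μL brought to 1500 μL → factor 1500/125 = 12
Overall dilution factor = 10 × 15 × 25 × 3 × 12 = 1.35 × 10^5
Final = 3.00 × 10^7 copies/μL / 1.35 × 10^5 = 222 copies/μL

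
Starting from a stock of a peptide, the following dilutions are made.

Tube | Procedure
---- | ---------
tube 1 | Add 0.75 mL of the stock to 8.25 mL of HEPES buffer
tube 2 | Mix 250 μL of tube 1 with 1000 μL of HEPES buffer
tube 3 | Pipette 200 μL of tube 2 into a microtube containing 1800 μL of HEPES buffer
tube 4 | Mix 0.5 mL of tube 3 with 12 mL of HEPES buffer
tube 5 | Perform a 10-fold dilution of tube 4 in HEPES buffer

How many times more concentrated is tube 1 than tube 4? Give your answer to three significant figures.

Step 1: 0.75 mL + 8.25 mL = 9 mL total → factor 9/0.75 = 12
Step 2: 250 μL + 1000 μL = 1250 μL total → factor 1250/250 = 5
Step 3: 200 μL + 1800 μL = 2000 μL total → factor 2000/200 = 10
Step 4: 0.5 mL + 12 mL = 12.5 mL total → factor 12.5/0.5 = 25
Dilution factor to tube 1 = 12; to tube 4 = 15000
[tube 1]/[tube 4] = (factor to tube 4)/(factor to tube 1) = 15000/12 = 1.25 × 10^3

1.25 × 10^3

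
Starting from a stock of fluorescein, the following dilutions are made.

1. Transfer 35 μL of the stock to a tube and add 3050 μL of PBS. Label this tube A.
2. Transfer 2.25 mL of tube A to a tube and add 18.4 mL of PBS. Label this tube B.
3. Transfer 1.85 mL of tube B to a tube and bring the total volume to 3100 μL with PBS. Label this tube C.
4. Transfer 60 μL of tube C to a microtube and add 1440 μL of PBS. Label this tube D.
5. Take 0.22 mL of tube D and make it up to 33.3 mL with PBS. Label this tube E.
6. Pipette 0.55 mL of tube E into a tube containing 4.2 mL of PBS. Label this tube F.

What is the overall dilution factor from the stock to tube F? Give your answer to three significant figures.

4.43 × 10^7

Step 1: 35 μL + 3050 μL = 3085 μL total → factor 3085/35 = 88.143
Step 2: 2.25 mL + 18.4 mL = 20.65 mL total → factor 20.65/2.25 = 9.1778
Step 3: 1.85 mL brought to 3100 μL → factor 3.1/1.85 = 1.6757
Step 4: 60 μL + 1440 μL = 1500 μL total → factor 1500/60 = 25
Step 5: 0.22 mL brought to 33.3 mL → factor 33.3/0.22 = 151.36
Step 6: 0.55 mL + 4.2 mL = 4.75 mL total → factor 4.75/0.55 = 8.6364
Overall dilution factor = 88.143 × 9.1778 × 1.6757 × 25 × 151.36 × 8.6364 = 4.43 × 10^7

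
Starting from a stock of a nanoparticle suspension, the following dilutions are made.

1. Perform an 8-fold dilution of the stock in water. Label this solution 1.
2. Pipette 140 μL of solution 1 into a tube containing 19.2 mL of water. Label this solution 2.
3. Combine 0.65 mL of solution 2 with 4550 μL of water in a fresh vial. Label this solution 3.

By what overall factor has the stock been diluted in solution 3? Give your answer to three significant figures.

Step 1: 8-fold → factor 8
Step 2: 140 μL + 19.2 mL = 19340 μL total → factor 19340/140 = 138.14
Step 3: 0.65 mL + 4550 μL = 5.2 mL total → factor 5.2/0.65 = 8
Overall dilution factor = 8 × 138.14 × 8 = 8841.1

8.84 × 10^3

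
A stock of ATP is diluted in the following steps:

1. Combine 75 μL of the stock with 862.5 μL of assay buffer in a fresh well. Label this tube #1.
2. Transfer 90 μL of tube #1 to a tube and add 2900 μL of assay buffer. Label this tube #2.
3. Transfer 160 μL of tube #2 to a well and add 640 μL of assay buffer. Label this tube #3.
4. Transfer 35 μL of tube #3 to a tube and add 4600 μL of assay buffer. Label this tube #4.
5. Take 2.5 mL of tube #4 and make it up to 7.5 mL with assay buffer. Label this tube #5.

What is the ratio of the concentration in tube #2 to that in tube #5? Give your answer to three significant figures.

1.99 × 10^3

Step 1: 75 μL + 862.5 μL = 937.5 μL total → factor 937.5/75 = 12.5
Step 2: 90 μL + 2900 μL = 2990 μL total → factor 2990/90 = 33.222
Step 3: 160 μL + 640 μL = 800 μL total → factor 800/160 = 5
Step 4: 35 μL + 4600 μL = 4635 μL total → factor 4635/35 = 132.43
Step 5: 2.5 mL brought to 7.5 mL → factor 7.5/2.5 = 3
Dilution factor to tube #2 = 415.28; to tube #5 = 8.2492 × 10^5
[tube #2]/[tube #5] = (factor to tube #5)/(factor to tube #2) = 8.2492 × 10^5/415.28 = 1.99 × 10^3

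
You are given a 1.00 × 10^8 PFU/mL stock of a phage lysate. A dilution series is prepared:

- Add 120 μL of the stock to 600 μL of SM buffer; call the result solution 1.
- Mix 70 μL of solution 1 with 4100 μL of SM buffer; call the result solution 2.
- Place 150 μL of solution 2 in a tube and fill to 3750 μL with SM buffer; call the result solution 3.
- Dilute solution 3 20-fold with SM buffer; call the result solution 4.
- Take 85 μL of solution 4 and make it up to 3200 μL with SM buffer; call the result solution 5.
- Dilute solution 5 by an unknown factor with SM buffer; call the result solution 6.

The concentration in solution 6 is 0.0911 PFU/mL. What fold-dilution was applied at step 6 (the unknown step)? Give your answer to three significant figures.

Step 1: 120 μL + 600 μL = 720 μL total → factor 720/120 = 6
Step 2: 70 μL + 4100 μL = 4170 μL total → factor 4170/70 = 59.571
Step 3: 150 μL brought to 3750 μL → factor 3750/150 = 25
Step 4: 20-fold → factor 20
Step 5: 85 μL brought to 3200 μL → factor 3200/85 = 37.647
Step 6: unknown factor x
Product of known-step factors = 6.7281 × 10^6
Overall factor = 1.00 × 10^8 PFU/mL / (0.0911 PFU/mL) = 1.0977 × 10^9
x = 1.0977 × 10^9 / 6.7281 × 10^6 = 163

163-fold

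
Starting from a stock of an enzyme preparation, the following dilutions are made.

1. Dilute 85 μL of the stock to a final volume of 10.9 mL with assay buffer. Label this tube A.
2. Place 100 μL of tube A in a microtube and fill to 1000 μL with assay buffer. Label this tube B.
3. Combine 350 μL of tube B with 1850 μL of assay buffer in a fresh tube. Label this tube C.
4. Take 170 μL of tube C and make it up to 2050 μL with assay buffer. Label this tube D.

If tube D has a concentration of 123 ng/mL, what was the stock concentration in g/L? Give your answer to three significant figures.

12.0 g/L

Step 1: 85 μL brought to 10.9 mL → factor 10900/85 = 128.24
Step 2: 100 μL brought to 1000 μL → factor 1000/100 = 10
Step 3: 350 μL + 1850 μL = 2200 μL total → factor 2200/350 = 6.2857
Step 4: 170 μL brought to 2050 μL → factor 2050/170 = 12.059
Overall dilution factor = 128.24 × 10 × 6.2857 × 12.059 = 97200
Stock = 123 ng/mL × 97200 = 1.196 × 10^7 ng/mL = 12.0 g/L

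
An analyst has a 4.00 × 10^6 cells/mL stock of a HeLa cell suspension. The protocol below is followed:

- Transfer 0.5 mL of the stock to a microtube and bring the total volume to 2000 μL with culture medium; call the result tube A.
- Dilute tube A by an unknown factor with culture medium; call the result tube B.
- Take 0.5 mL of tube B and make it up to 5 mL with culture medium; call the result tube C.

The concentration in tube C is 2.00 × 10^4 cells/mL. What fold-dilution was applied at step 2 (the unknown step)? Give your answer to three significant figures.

Step 1: 0.5 mL brought to 2000 μL → factor 2/0.5 = 4
Step 2: unknown factor x
Step 3: 0.5 mL brought to 5 mL → factor 5/0.5 = 10
Product of known-step factors = 40
Overall factor = 4.00 × 10^6 cells/mL / (2.00 × 10^4 cells/mL) = 200
x = 200 / 40 = 5.00

5.00-fold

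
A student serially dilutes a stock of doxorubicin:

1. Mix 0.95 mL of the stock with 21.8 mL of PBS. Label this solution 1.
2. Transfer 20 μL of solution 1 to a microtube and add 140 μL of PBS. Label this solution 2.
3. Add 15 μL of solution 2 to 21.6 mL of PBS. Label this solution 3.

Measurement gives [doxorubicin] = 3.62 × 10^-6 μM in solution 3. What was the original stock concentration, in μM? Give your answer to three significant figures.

0.999 μM

Step 1: 0.95 mL + 21.8 mL = 22.75 mL total → factor 22.75/0.95 = 23.947
Step 2: 20 μL + 140 μL = 160 μL total → factor 160/20 = 8
Step 3: 15 μL + 21.6 mL = 21615 μL total → factor 21615/15 = 1441
Overall dilution factor = 23.947 × 8 × 1441 = 2.7607 × 10^5
Stock = 3.62 × 10^-6 μM × 2.7607 × 10^5 = 0.999 μM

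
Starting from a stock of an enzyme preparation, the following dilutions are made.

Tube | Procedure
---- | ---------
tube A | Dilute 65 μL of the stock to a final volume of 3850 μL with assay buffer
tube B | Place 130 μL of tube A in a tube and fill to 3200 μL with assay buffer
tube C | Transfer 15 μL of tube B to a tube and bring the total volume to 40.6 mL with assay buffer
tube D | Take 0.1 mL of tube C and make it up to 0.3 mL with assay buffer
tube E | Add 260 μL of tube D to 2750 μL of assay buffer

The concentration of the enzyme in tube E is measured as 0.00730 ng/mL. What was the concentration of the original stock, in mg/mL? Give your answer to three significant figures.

Step 1: 65 μL brought to 3850 μL → factor 3850/65 = 59.231
Step 2: 130 μL brought to 3200 μL → factor 3200/130 = 24.615
Step 3: 15 μL brought to 40.6 mL → factor 40600/15 = 2706.7
Step 4: 0.1 mL brought to 0.3 mL → factor 0.3/0.1 = 3
Step 5: 260 μL + 2750 μL = 3010 μL total → factor 3010/260 = 11.577
Overall dilution factor = 59.231 × 24.615 × 2706.7 × 3 × 11.577 = 1.3706 × 10^8
Stock = 0.00730 ng/mL × 1.3706 × 10^8 = 1.001 × 10^6 ng/mL = 1.00 mg/mL

1.00 mg/mL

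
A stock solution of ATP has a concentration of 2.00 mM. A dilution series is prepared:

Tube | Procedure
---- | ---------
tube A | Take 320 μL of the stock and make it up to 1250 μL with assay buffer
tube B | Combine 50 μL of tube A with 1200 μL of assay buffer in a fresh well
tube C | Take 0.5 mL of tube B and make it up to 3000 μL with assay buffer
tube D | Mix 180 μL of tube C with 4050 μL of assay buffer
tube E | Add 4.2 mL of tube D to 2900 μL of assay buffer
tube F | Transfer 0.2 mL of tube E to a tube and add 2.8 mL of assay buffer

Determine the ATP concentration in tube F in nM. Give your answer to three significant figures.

Step 1: 320 μL brought to 1250 μL → factor 1250/320 = 3.9062
Step 2: 50 μL + 1200 μL = 1250 μL total → factor 1250/50 = 25
Step 3: 0.5 mL brought to 3000 μL → factor 3/0.5 = 6
Step 4: 180 μL + 4050 μL = 4230 μL total → factor 4230/180 = 23.5
Step 5: 4.2 mL + 2900 μL = 7.1 mL total → factor 7.1/4.2 = 1.6905
Step 6: 0.2 mL + 2.8 mL = 3 mL total → factor 3/0.2 = 15
Overall dilution factor = 3.9062 × 25 × 6 × 23.5 × 1.6905 × 15 = 3.4916 × 10^5
Final = 2.00 mM / 3.4916 × 10^5 = 5.728 × 10^-6 mM = 5.73 nM

5.73 nM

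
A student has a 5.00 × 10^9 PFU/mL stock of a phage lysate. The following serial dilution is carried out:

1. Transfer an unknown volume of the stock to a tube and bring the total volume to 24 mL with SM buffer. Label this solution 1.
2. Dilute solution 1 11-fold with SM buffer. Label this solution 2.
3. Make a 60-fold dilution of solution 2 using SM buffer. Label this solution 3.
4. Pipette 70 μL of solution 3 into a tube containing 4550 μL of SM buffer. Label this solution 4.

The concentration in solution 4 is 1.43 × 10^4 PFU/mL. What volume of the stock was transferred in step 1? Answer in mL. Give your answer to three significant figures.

2.99 mL

Step 1: v brought to 24 mL → factor = 24 mL/v
Step 2: 11-fold → factor 11
Step 3: 60-fold → factor 60
Step 4: 70 μL + 4550 μL = 4620 μL total → factor 4620/70 = 66
Product of known-step factors = 43560
Overall factor = 5.00 × 10^9 PFU/mL / (1.43 × 10^4 PFU/mL) = 3.4965 × 10^5
Step-1 factor = 3.4965 × 10^5 / 43560 = 8.0269
v = 24 mL / 8.0269 = 2.99 mL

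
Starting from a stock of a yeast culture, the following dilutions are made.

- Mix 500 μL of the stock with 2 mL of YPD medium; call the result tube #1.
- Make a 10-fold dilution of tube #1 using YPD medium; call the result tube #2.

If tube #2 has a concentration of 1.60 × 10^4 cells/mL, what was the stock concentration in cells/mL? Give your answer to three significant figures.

Step 1: 500 μL + 2 mL = 2500 μL total → factor 2500/500 = 5
Step 2: 10-fold → factor 10
Overall dilution factor = 5 × 10 = 50
Stock = 1.60 × 10^4 cells/mL × 50 = 8.00 × 10^5 cells/mL

8.00 × 10^5 cells/mL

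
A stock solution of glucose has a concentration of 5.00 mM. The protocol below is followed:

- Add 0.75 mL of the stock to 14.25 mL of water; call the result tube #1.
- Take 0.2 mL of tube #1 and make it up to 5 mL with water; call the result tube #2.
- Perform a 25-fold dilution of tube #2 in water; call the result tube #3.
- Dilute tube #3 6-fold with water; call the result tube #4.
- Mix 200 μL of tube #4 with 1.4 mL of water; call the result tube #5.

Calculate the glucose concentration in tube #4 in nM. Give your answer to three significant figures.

66.7 nM

Step 1: 0.75 mL + 14.25 mL = 15 mL total → factor 15/0.75 = 20
Step 2: 0.2 mL brought to 5 mL → factor 5/0.2 = 25
Step 3: 25-fold → factor 25
Step 4: 6-fold → factor 6
Dilution factor through tube #4 = 20 × 25 × 25 × 6 = 75000
[tube #4] = 5.00 mM / 75000 = 6.667 × 10^-5 mM = 66.7 nM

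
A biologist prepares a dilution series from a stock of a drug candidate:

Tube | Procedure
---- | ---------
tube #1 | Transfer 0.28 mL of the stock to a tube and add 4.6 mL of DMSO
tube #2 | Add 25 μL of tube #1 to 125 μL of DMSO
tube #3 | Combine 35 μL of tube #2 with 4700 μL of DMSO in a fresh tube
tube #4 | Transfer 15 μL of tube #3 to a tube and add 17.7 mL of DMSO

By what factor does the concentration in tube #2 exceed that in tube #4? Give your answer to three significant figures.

1.60 × 10^5

Step 1: 0.28 mL + 4.6 mL = 4.88 mL total → factor 4.88/0.28 = 17.429
Step 2: 25 μL + 125 μL = 150 μL total → factor 150/25 = 6
Step 3: 35 μL + 4700 μL = 4735 μL total → factor 4735/35 = 135.29
Step 4: 15 μL + 17.7 mL = 17715 μL total → factor 17715/15 = 1181
Dilution factor to tube #2 = 104.57; to tube #4 = 1.6708 × 10^7
[tube #2]/[tube #4] = (factor to tube #4)/(factor to tube #2) = 1.6708 × 10^7/104.57 = 1.60 × 10^5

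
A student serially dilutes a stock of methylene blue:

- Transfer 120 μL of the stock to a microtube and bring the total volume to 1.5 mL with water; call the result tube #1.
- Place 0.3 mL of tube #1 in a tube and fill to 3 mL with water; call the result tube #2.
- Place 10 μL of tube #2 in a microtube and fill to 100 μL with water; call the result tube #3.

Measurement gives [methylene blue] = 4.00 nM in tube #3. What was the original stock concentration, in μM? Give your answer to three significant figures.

5.00 μM

Step 1: 120 μL brought to 1.5 mL → factor 1500/120 = 12.5
Step 2: 0.3 mL brought to 3 mL → factor 3/0.3 = 10
Step 3: 10 μL brought to 100 μL → factor 100/10 = 10
Overall dilution factor = 12.5 × 10 × 10 = 1250
Stock = 4.00 nM × 1250 = 5000 nM = 5.00 μM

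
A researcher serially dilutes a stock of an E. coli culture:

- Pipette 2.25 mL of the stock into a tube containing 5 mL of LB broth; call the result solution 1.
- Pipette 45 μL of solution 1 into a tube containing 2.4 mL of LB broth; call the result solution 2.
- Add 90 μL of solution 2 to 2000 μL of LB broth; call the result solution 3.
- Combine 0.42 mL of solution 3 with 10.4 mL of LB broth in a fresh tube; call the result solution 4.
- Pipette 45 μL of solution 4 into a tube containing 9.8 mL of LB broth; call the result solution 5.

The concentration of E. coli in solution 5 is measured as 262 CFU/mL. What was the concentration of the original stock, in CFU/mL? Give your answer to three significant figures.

6.00 × 10^9 CFU/mL

Step 1: 2.25 mL + 5 mL = 7.25 mL total → factor 7.25/2.25 = 3.2222
Step 2: 45 μL + 2.4 mL = 2445 μL total → factor 2445/45 = 54.333
Step 3: 90 μL + 2000 μL = 2090 μL total → factor 2090/90 = 23.222
Step 4: 0.42 mL + 10.4 mL = 10.82 mL total → factor 10.82/0.42 = 25.762
Step 5: 45 μL + 9.8 mL = 9845 μL total → factor 9845/45 = 218.78
Overall dilution factor = 3.2222 × 54.333 × 23.222 × 25.762 × 218.78 = 2.2914 × 10^7
Stock = 262 CFU/mL × 2.2914 × 10^7 = 6.00 × 10^9 CFU/mL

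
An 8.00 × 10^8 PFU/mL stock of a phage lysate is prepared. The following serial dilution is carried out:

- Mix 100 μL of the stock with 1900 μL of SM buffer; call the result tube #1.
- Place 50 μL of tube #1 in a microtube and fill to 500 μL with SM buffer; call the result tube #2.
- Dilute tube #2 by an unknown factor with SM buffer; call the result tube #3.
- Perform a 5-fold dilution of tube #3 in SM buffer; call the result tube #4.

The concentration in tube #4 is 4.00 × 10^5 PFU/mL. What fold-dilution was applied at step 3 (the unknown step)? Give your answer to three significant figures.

2.00-fold

Step 1: 100 μL + 1900 μL = 2000 μL total → factor 2000/100 = 20
Step 2: 50 μL brought to 500 μL → factor 500/50 = 10
Step 3: unknown factor x
Step 4: 5-fold → factor 5
Product of known-step factors = 1000
Overall factor = 8.00 × 10^8 PFU/mL / (4.00 × 10^5 PFU/mL) = 2000
x = 2000 / 1000 = 2.00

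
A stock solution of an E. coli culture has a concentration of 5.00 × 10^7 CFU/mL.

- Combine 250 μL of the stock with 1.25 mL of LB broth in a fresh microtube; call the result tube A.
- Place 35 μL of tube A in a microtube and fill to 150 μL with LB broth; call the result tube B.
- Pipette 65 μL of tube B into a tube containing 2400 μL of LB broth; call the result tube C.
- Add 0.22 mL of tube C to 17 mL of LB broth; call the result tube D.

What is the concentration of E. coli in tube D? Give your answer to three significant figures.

655 CFU/mL

Step 1: 250 μL + 1.25 mL = 1500 μL total → factor 1500/250 = 6
Step 2: 35 μL brought to 150 μL → factor 150/35 = 4.2857
Step 3: 65 μL + 2400 μL = 2465 μL total → factor 2465/65 = 37.923
Step 4: 0.22 mL + 17 mL = 17.22 mL total → factor 17.22/0.22 = 78.273
Overall dilution factor = 6 × 4.2857 × 37.923 × 78.273 = 76329
Final = 5.00 × 10^7 CFU/mL / 76329 = 655 CFU/mL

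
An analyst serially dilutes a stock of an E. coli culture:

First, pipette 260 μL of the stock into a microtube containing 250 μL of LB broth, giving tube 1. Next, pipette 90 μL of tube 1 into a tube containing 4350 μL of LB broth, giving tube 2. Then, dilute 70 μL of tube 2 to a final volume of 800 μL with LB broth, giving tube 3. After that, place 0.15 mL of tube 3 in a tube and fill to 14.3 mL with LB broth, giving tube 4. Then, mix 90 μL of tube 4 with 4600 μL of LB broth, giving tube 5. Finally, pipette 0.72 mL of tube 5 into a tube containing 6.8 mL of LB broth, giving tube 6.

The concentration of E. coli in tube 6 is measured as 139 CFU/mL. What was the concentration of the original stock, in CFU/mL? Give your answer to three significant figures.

7.98 × 10^9 CFU/mL

Step 1: 260 μL + 250 μL = 510 μL total → factor 510/260 = 1.9615
Step 2: 90 μL + 4350 μL = 4440 μL total → factor 4440/90 = 49.333
Step 3: 70 μL brought to 800 μL → factor 800/70 = 11.429
Step 4: 0.15 mL brought to 14.3 mL → factor 14.3/0.15 = 95.333
Step 5: 90 μL + 4600 μL = 4690 μL total → factor 4690/90 = 52.111
Step 6: 0.72 mL + 6.8 mL = 7.52 mL total → factor 7.52/0.72 = 10.444
Overall dilution factor = 1.9615 × 49.333 × 11.429 × 95.333 × 52.111 × 10.444 = 5.7384 × 10^7
Stock = 139 CFU/mL × 5.7384 × 10^7 = 7.98 × 10^9 CFU/mL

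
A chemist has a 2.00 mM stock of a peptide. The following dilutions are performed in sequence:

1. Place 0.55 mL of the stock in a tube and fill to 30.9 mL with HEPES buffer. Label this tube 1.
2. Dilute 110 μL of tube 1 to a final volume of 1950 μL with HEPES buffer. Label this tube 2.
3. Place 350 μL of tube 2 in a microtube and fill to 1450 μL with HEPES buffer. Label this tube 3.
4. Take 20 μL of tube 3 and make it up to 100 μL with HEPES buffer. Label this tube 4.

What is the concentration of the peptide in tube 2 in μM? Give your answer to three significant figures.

Step 1: 0.55 mL brought to 30.9 mL → factor 30.9/0.55 = 56.182
Step 2: 110 μL brought to 1950 μL → factor 1950/110 = 17.727
Dilution factor through tube 2 = 56.182 × 17.727 = 995.95
[tube 2] = 2.00 mM / 995.95 = 0.002008 mM = 2.01 μM

2.01 μM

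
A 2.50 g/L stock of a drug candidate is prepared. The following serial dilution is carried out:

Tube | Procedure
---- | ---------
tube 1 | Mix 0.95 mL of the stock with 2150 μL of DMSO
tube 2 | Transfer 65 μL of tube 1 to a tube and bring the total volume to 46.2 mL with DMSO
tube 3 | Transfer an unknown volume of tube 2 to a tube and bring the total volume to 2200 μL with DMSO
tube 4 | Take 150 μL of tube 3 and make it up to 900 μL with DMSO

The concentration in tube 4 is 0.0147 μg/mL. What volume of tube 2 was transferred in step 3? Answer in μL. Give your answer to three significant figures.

180 μL

Step 1: 0.95 mL + 2150 μL = 3.1 mL total → factor 3.1/0.95 = 3.2632
Step 2: 65 μL brought to 46.2 mL → factor 46200/65 = 710.77
Step 3: v brought to 2200 μL → factor = 2200 μL/v
Step 4: 150 μL brought to 900 μL → factor 900/150 = 6
Product of known-step factors = 13916
Overall factor = 2.50 g/L / (0.0147 μg/mL) = 1.7007 × 10^5
Step-3 factor = 1.7007 × 10^5 / 13916 = 12.221
v = 2200 μL / 12.221 = 180 μL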